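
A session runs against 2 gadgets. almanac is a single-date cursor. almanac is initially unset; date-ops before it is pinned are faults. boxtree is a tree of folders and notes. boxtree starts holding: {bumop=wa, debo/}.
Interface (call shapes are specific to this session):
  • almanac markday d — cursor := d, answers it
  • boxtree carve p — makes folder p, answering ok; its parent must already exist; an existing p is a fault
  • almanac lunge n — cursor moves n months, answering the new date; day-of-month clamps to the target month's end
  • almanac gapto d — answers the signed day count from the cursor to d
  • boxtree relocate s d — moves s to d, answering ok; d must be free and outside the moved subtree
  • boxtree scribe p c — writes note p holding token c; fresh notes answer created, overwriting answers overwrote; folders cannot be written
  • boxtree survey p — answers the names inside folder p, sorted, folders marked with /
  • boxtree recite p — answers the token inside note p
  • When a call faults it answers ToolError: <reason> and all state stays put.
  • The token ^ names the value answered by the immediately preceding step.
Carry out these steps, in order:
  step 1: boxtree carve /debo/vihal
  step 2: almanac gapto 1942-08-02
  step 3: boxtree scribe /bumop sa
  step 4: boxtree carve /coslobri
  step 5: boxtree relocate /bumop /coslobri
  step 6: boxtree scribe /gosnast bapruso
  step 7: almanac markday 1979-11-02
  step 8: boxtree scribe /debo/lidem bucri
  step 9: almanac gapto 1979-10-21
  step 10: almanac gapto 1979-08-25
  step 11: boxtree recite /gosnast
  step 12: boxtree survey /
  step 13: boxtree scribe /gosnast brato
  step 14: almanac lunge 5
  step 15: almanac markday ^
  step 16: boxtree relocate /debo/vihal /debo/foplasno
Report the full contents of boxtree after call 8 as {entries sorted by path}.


// 1. boxtree carve(p: /debo/vihal) => ok
// 2. almanac gapto(d: 1942-08-02) => ToolError: no date set
// 3. boxtree scribe(p: /bumop, c: sa) => overwrote
// 4. boxtree carve(p: /coslobri) => ok
// 5. boxtree relocate(s: /bumop, d: /coslobri) => ToolError: exists
// 6. boxtree scribe(p: /gosnast, c: bapruso) => created
// 7. almanac markday(d: 1979-11-02) => 1979-11-02
// 8. boxtree scribe(p: /debo/lidem, c: bucri) => created
// 9. almanac gapto(d: 1979-10-21) => -12
// 10. almanac gapto(d: 1979-08-25) => -69
// 11. boxtree recite(p: /gosnast) => bapruso
// 12. boxtree survey(p: /) => [bumop, coslobri/, debo/, gosnast]
// 13. boxtree scribe(p: /gosnast, c: brato) => overwrote
// 14. almanac lunge(n: 5) => 1980-04-02
// 15. almanac markday(d: ^) => 1980-04-02
// 16. boxtree relocate(s: /debo/vihal, d: /debo/foplasno) => ok

Answer: {bumop=sa, coslobri/, debo/, debo/lidem=bucri, debo/vihal/, gosnast=bapruso}


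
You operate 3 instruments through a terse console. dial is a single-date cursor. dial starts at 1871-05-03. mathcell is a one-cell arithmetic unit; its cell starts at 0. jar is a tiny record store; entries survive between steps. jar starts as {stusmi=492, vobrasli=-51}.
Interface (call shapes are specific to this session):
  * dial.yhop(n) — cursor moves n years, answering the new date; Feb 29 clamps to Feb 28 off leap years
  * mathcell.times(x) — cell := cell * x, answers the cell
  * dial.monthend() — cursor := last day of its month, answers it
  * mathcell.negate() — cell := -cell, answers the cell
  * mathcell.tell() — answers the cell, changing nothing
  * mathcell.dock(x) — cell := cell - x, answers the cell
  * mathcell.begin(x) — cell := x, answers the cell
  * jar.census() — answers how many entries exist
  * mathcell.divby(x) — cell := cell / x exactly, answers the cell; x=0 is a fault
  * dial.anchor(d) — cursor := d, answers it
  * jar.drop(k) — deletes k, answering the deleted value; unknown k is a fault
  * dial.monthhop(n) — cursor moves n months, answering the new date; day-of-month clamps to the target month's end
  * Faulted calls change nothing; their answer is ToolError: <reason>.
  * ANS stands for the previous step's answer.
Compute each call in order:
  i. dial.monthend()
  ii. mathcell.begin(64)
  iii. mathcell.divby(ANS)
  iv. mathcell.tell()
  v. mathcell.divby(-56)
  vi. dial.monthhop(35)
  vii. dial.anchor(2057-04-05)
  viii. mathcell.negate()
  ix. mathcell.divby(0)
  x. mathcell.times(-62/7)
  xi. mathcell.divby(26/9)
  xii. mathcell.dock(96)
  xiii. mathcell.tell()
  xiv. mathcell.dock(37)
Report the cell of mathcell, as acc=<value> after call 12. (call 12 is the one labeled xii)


Answer: acc=-489495/5096

Derivation:
>> dial.monthend()
<< 1871-05-31
>> mathcell.begin(x='64')
<< 64
>> mathcell.divby(x='ANS')
<< 1
>> mathcell.tell()
<< 1
>> mathcell.divby(x='-56')
<< -1/56
>> dial.monthhop(n='35')
<< 1874-04-30
>> dial.anchor(d='2057-04-05')
<< 2057-04-05
>> mathcell.negate()
<< 1/56
>> mathcell.divby(x='0')
<< ToolError: division by zero
>> mathcell.times(x='-62/7')
<< -31/196
>> mathcell.divby(x='26/9')
<< -279/5096
>> mathcell.dock(x='96')
<< -489495/5096
>> mathcell.tell()
<< -489495/5096
>> mathcell.dock(x='37')
<< -678047/5096


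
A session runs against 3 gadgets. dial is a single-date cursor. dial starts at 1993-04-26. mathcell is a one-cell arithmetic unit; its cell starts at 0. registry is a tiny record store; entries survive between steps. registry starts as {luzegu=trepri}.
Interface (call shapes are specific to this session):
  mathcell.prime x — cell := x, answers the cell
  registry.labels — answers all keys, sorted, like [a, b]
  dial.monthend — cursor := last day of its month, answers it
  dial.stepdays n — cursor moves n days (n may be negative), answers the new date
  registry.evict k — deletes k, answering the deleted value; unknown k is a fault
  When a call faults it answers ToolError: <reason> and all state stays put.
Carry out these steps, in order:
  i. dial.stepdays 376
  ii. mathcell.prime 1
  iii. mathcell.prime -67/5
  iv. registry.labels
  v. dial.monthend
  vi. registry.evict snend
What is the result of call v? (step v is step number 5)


Answer: 1994-05-31

Derivation:
# dial.stepdays(376) == 1994-05-07
# mathcell.prime(1) == 1
# mathcell.prime(-67/5) == -67/5
# registry.labels() == [luzegu]
# dial.monthend() == 1994-05-31
# registry.evict(snend) == ToolError: no such key snend


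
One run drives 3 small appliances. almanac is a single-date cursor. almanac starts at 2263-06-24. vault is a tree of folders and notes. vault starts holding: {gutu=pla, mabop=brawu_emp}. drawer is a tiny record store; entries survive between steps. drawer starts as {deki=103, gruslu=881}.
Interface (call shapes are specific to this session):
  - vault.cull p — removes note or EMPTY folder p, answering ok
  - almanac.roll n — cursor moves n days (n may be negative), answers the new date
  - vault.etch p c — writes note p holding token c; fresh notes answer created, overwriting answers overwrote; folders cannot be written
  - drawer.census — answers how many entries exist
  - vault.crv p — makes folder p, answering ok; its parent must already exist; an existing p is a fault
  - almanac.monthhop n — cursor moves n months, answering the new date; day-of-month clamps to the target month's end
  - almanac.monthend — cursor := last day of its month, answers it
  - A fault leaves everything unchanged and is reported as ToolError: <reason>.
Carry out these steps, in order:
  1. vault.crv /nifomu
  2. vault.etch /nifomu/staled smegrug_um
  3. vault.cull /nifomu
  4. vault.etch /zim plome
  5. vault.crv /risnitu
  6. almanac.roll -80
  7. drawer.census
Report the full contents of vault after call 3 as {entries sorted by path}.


Answer: {gutu=pla, mabop=brawu_emp, nifomu/, nifomu/staled=smegrug_um}

Derivation:
-- 1. vault.crv(p=/nifomu) -> ok
-- 2. vault.etch(p=/nifomu/staled, c=smegrug_um) -> created
-- 3. vault.cull(p=/nifomu) -> ToolError: not empty
-- 4. vault.etch(p=/zim, c=plome) -> created
-- 5. vault.crv(p=/risnitu) -> ok
-- 6. almanac.roll(n=-80) -> 2263-04-05
-- 7. drawer.census() -> 2


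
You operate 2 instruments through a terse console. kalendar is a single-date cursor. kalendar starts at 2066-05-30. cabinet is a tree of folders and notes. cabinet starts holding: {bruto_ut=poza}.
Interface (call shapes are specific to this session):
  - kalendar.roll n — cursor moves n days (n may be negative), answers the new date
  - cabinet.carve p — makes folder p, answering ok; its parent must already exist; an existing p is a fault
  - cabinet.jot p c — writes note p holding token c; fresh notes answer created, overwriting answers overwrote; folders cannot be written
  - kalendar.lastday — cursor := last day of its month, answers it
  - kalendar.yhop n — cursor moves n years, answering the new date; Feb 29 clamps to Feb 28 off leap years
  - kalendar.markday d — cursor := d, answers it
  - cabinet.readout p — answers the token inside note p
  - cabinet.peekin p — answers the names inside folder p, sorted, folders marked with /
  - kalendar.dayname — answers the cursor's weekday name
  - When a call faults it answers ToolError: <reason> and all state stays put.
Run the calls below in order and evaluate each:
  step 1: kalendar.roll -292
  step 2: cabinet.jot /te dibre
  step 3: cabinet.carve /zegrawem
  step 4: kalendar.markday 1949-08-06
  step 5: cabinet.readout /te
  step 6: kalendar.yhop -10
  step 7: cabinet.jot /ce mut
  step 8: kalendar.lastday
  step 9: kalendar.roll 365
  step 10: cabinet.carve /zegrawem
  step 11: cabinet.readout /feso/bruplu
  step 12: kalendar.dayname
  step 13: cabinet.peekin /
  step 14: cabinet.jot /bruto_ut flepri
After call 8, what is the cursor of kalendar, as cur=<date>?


Answer: cur=1939-08-31

Derivation:
~$ kalendar.roll n='-292'
:: 2065-08-11
~$ cabinet.jot p='/te' c='dibre'
:: created
~$ cabinet.carve p='/zegrawem'
:: ok
~$ kalendar.markday d='1949-08-06'
:: 1949-08-06
~$ cabinet.readout p='/te'
:: dibre
~$ kalendar.yhop n='-10'
:: 1939-08-06
~$ cabinet.jot p='/ce' c='mut'
:: created
~$ kalendar.lastday
:: 1939-08-31
~$ kalendar.roll n='365'
:: 1940-08-30
~$ cabinet.carve p='/zegrawem'
:: ToolError: exists
~$ cabinet.readout p='/feso/bruplu'
:: ToolError: not found
~$ kalendar.dayname
:: Friday
~$ cabinet.peekin p='/'
:: [bruto_ut, ce, te, zegrawem/]
~$ cabinet.jot p='/bruto_ut' c='flepri'
:: overwrote


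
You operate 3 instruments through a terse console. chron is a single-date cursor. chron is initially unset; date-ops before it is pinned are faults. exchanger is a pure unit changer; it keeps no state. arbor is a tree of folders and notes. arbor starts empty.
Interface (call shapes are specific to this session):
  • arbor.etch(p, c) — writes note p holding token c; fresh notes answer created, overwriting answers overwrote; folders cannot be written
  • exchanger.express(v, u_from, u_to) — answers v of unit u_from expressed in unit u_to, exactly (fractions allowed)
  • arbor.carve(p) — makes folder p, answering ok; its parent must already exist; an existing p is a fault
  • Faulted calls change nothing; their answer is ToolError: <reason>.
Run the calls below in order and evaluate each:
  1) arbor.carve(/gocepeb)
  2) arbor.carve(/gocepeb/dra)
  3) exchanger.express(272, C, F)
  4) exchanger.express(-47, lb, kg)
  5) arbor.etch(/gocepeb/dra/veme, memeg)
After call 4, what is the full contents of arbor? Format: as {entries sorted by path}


Answer: {gocepeb/, gocepeb/dra/}

Derivation:
~$ carve p→/gocepeb
[out] ok
~$ carve p→/gocepeb/dra
[out] ok
~$ express v→272 u_from→C u_to→F
[out] 2608/5
~$ express v→-47 u_from→lb u_to→kg
[out] -2131884139/100000000
~$ etch p→/gocepeb/dra/veme c→memeg
[out] created


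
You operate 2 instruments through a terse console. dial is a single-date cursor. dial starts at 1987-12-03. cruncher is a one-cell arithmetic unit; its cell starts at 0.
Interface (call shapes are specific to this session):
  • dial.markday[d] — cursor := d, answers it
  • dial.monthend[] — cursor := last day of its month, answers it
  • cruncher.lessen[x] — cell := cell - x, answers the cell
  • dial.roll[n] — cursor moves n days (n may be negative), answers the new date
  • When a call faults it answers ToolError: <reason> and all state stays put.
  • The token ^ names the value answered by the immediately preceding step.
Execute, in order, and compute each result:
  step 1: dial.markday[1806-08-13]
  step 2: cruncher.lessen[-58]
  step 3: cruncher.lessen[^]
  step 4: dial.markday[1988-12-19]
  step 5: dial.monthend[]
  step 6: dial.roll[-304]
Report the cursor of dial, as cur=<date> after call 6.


Answer: cur=1988-03-02

Derivation:
> dial.markday d: 1806-08-13
[out] 1806-08-13
> cruncher.lessen x: -58
[out] 58
> cruncher.lessen x: ^
[out] 0
> dial.markday d: 1988-12-19
[out] 1988-12-19
> dial.monthend
[out] 1988-12-31
> dial.roll n: -304
[out] 1988-03-02


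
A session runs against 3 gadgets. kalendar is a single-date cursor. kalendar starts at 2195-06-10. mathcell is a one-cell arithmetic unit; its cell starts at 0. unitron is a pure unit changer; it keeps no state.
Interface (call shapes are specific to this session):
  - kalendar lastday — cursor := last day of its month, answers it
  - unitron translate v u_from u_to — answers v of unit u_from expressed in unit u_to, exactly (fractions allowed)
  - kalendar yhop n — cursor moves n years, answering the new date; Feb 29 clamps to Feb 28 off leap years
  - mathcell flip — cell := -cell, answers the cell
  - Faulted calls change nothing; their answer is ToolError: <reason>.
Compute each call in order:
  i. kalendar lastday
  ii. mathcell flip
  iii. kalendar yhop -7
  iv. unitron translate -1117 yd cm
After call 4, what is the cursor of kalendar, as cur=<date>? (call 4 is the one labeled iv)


>>> kalendar lastday
[out] 2195-06-30
>>> mathcell flip
[out] 0
>>> kalendar yhop -7
[out] 2188-06-30
>>> unitron translate -1117 yd cm
[out] -2553462/25

Answer: cur=2188-06-30


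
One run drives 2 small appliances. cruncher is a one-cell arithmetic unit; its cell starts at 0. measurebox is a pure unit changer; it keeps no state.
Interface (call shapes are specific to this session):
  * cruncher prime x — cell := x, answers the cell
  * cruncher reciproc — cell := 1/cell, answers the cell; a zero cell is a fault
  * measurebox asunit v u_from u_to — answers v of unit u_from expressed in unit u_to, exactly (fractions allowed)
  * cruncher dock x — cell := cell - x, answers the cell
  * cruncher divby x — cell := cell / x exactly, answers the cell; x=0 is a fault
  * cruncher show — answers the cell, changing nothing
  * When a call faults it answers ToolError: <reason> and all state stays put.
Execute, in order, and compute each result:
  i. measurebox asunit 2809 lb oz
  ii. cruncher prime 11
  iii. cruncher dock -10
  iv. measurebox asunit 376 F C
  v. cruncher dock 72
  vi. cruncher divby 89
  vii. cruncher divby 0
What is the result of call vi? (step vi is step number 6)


Do: measurebox asunit[2809; lb; oz]
See: 44944
Do: cruncher prime[11]
See: 11
Do: cruncher dock[-10]
See: 21
Do: measurebox asunit[376; F; C]
See: 1720/9
Do: cruncher dock[72]
See: -51
Do: cruncher divby[89]
See: -51/89
Do: cruncher divby[0]
See: ToolError: division by zero

Answer: -51/89


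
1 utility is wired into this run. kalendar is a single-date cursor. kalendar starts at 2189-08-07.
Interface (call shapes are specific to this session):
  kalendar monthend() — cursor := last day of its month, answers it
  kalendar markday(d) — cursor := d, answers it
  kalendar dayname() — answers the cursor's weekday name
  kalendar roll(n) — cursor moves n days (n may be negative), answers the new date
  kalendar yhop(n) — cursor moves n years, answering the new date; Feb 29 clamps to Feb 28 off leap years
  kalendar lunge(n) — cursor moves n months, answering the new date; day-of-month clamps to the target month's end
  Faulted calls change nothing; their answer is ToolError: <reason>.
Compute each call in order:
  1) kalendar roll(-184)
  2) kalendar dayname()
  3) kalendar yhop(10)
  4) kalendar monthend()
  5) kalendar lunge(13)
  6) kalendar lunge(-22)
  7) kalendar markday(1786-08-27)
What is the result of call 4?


Do: kalendar roll[n=-184]
See: 2189-02-04
Do: kalendar dayname[]
See: Wednesday
Do: kalendar yhop[n=10]
See: 2199-02-04
Do: kalendar monthend[]
See: 2199-02-28
Do: kalendar lunge[n=13]
See: 2200-03-28
Do: kalendar lunge[n=-22]
See: 2198-05-28
Do: kalendar markday[d=1786-08-27]
See: 1786-08-27

Answer: 2199-02-28


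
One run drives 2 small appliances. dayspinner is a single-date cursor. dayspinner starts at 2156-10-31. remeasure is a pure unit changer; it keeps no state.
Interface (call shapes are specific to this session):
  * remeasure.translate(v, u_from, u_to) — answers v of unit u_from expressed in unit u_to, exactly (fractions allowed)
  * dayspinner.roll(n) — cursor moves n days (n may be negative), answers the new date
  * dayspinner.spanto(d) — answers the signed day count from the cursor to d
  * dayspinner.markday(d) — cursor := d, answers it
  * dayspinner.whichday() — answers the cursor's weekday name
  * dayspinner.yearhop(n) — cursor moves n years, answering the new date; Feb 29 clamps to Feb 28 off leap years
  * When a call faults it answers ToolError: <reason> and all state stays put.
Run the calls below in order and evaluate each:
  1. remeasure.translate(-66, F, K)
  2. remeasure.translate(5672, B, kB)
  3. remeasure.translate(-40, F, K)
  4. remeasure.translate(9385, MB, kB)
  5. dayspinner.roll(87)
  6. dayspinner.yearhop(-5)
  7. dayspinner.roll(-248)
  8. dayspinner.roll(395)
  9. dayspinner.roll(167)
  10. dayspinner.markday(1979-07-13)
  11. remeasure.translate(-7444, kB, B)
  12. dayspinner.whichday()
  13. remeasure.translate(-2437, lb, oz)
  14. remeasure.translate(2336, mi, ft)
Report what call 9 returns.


Answer: 2152-12-05

Derivation:
I run remeasure.translate with v: -66, u_from: F, u_to: K, and observe 39367/180.
I invoke remeasure.translate with v: 5672, u_from: B, u_to: kB, which returns 709/125.
Invoking remeasure.translate with v: -40, u_from: F, u_to: K, yielding 4663/20.
Then remeasure.translate with v: 9385, u_from: MB, u_to: kB: 9385000.
Invoking dayspinner.roll with n: 87, and get 2157-01-26.
Then dayspinner.yearhop with n: -5, which returns 2152-01-26.
I try dayspinner.roll with n: -248, giving 2151-05-23.
I use dayspinner.roll with n: 395: 2152-06-21.
I invoke dayspinner.roll with n: 167, → 2152-12-05.
Using dayspinner.markday with d: 1979-07-13, and observe 1979-07-13.
Now I run remeasure.translate with v: -7444, u_from: kB, u_to: B, → -7444000.
Then dayspinner.whichday(), → Friday.
I try remeasure.translate with v: -2437, u_from: lb, u_to: oz, yielding -38992.
I run remeasure.translate with v: 2336, u_from: mi, u_to: ft, which returns 12334080.


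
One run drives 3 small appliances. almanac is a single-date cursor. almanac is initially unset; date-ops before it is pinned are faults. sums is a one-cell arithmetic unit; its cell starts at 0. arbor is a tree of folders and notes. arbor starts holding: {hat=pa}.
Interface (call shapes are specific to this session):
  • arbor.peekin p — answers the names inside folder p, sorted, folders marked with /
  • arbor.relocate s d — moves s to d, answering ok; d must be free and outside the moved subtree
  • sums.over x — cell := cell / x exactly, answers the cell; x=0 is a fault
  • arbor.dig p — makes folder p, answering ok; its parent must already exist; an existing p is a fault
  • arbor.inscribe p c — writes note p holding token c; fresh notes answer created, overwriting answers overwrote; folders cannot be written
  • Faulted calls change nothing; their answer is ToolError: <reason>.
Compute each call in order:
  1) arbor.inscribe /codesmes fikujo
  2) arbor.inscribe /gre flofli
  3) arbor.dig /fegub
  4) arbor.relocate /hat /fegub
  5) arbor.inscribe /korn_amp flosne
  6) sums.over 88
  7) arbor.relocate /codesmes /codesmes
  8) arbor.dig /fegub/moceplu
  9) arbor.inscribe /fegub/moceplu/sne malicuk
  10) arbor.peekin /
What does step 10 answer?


Answer: [codesmes, fegub/, gre, hat, korn_amp]

Derivation:
> arbor.inscribe p: /codesmes c: fikujo
[out] created
> arbor.inscribe p: /gre c: flofli
[out] created
> arbor.dig p: /fegub
[out] ok
> arbor.relocate s: /hat d: /fegub
[out] ToolError: exists
> arbor.inscribe p: /korn_amp c: flosne
[out] created
> sums.over x: 88
[out] 0
> arbor.relocate s: /codesmes d: /codesmes
[out] ToolError: exists
> arbor.dig p: /fegub/moceplu
[out] ok
> arbor.inscribe p: /fegub/moceplu/sne c: malicuk
[out] created
> arbor.peekin p: /
[out] [codesmes, fegub/, gre, hat, korn_amp]


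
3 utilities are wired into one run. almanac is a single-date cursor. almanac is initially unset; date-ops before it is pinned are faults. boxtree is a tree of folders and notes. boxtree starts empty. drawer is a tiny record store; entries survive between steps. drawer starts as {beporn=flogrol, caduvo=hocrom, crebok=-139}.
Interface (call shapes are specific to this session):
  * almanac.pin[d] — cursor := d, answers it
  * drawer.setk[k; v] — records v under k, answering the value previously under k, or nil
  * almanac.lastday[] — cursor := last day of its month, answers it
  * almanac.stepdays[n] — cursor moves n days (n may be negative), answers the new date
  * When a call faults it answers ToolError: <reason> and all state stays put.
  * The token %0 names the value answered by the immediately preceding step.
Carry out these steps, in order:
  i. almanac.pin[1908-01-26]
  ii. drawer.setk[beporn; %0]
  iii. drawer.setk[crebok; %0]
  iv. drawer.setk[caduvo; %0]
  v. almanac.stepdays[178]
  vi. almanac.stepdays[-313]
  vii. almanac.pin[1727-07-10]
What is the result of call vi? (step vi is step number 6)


Answer: 1907-09-13

Derivation:
[in] almanac.pin d=1908-01-26
  1908-01-26
[in] drawer.setk k=beporn v=%0
  flogrol
[in] drawer.setk k=crebok v=%0
  -139
[in] drawer.setk k=caduvo v=%0
  hocrom
[in] almanac.stepdays n=178
  1908-07-22
[in] almanac.stepdays n=-313
  1907-09-13
[in] almanac.pin d=1727-07-10
  1727-07-10


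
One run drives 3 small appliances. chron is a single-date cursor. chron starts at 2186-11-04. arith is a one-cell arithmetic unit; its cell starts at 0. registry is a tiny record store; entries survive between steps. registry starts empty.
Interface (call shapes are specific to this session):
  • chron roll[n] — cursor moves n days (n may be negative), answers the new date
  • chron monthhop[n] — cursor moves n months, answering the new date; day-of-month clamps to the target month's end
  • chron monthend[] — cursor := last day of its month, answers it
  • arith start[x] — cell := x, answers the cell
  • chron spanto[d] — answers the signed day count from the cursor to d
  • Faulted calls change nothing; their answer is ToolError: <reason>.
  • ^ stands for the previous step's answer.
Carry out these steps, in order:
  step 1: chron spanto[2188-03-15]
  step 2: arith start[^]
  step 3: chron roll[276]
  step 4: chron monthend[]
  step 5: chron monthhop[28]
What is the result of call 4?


Answer: 2187-08-31

Derivation:
$ chron spanto d=2188-03-15
:: 497
$ arith start x=^
:: 497
$ chron roll n=276
:: 2187-08-07
$ chron monthend
:: 2187-08-31
$ chron monthhop n=28
:: 2189-12-31


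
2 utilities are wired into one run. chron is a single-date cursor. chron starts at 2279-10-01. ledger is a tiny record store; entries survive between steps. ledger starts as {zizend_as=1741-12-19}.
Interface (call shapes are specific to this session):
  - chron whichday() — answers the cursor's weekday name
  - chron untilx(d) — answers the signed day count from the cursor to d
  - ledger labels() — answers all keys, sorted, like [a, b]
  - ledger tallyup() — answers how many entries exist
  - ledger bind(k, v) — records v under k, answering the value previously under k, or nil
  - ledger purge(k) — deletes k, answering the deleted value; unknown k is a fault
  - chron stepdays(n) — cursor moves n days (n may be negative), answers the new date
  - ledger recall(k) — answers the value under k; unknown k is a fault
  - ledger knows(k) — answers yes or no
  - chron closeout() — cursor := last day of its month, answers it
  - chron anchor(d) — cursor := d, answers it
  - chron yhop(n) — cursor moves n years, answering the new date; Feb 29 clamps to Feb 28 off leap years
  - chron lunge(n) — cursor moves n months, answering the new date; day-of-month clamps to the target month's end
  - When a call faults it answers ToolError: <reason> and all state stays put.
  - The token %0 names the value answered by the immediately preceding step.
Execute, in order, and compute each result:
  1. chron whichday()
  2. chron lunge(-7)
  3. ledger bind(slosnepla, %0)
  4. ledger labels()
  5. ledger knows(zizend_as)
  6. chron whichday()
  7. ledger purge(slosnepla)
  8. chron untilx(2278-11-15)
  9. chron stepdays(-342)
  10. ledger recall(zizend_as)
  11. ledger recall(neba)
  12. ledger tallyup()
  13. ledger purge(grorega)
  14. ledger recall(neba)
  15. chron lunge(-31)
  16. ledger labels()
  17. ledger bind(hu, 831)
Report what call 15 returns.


Answer: 2275-08-24

Derivation:
# chron whichday() => Wednesday
# chron lunge(n→-7) => 2279-03-01
# ledger bind(k→slosnepla, v→%0) => nil
# ledger labels() => [slosnepla, zizend_as]
# ledger knows(k→zizend_as) => yes
# chron whichday() => Saturday
# ledger purge(k→slosnepla) => 2279-03-01
# chron untilx(d→2278-11-15) => -106
# chron stepdays(n→-342) => 2278-03-24
# ledger recall(k→zizend_as) => 1741-12-19
# ledger recall(k→neba) => ToolError: no such key neba
# ledger tallyup() => 1
# ledger purge(k→grorega) => ToolError: no such key grorega
# ledger recall(k→neba) => ToolError: no such key neba
# chron lunge(n→-31) => 2275-08-24
# ledger labels() => [zizend_as]
# ledger bind(k→hu, v→831) => nil


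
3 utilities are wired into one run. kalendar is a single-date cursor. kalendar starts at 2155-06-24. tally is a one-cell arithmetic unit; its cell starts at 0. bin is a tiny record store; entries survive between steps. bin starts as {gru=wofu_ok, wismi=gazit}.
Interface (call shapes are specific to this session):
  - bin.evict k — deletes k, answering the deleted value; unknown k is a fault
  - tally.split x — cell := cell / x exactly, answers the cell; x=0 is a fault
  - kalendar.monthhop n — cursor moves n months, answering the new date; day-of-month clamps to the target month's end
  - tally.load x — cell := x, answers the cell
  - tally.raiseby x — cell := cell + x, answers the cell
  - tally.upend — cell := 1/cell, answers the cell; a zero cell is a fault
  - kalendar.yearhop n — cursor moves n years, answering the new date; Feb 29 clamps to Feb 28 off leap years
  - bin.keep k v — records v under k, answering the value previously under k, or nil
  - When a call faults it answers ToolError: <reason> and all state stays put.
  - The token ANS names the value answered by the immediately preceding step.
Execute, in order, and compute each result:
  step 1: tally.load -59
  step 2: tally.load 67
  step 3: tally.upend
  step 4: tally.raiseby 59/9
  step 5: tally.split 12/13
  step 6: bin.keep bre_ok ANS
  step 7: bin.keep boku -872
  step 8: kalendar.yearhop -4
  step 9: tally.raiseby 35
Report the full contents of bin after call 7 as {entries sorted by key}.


Act: load[x→-59]
Obs: -59
Act: load[x→67]
Obs: 67
Act: upend[]
Obs: 1/67
Act: raiseby[x→59/9]
Obs: 3962/603
Act: split[x→12/13]
Obs: 25753/3618
Act: keep[k→bre_ok; v→ANS]
Obs: nil
Act: keep[k→boku; v→-872]
Obs: nil
Act: yearhop[n→-4]
Obs: 2151-06-24
Act: raiseby[x→35]
Obs: 152383/3618

Answer: {boku=-872, bre_ok=25753/3618, gru=wofu_ok, wismi=gazit}


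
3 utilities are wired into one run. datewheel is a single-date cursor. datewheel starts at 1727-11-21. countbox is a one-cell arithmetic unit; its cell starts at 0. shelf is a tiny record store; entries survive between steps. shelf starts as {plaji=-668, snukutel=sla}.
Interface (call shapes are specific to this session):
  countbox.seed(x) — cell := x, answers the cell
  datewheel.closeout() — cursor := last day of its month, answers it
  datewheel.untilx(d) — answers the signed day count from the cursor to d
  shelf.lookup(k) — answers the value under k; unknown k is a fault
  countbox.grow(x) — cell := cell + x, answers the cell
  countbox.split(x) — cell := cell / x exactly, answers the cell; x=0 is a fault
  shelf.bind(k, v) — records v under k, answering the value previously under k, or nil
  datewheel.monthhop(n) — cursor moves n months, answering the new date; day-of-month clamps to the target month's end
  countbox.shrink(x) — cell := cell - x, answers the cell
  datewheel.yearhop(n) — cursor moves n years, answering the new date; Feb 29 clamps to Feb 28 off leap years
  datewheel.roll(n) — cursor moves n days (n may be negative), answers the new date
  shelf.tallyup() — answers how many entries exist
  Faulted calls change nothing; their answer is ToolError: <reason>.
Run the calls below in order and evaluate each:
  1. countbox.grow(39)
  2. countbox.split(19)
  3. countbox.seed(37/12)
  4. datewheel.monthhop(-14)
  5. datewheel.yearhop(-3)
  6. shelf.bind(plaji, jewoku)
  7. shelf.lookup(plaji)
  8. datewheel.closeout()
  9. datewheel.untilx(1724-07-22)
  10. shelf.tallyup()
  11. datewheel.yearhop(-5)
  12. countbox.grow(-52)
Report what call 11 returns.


% grow(x='39') : 39
% split(x='19') : 39/19
% seed(x='37/12') : 37/12
% monthhop(n='-14') : 1726-09-21
% yearhop(n='-3') : 1723-09-21
% bind(k='plaji', v='jewoku') : -668
% lookup(k='plaji') : jewoku
% closeout() : 1723-09-30
% untilx(d='1724-07-22') : 296
% tallyup() : 2
% yearhop(n='-5') : 1718-09-30
% grow(x='-52') : -587/12

Answer: 1718-09-30


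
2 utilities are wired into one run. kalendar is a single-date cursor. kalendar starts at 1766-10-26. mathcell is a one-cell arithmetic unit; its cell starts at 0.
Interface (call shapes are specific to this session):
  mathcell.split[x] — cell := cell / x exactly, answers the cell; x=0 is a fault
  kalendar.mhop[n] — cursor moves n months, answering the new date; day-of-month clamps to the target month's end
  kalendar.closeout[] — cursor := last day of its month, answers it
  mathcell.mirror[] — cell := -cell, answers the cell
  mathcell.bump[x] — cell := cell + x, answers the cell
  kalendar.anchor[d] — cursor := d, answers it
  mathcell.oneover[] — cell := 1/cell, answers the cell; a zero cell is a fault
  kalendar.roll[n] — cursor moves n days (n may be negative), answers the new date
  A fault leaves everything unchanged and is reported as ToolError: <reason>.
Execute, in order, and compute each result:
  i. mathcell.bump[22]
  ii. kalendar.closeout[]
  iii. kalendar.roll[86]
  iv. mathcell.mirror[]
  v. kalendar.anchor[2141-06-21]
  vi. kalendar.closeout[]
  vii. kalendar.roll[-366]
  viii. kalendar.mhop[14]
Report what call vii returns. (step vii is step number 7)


>>> mathcell.bump x=22
:: 22
>>> kalendar.closeout
:: 1766-10-31
>>> kalendar.roll n=86
:: 1767-01-25
>>> mathcell.mirror
:: -22
>>> kalendar.anchor d=2141-06-21
:: 2141-06-21
>>> kalendar.closeout
:: 2141-06-30
>>> kalendar.roll n=-366
:: 2140-06-29
>>> kalendar.mhop n=14
:: 2141-08-29

Answer: 2140-06-29


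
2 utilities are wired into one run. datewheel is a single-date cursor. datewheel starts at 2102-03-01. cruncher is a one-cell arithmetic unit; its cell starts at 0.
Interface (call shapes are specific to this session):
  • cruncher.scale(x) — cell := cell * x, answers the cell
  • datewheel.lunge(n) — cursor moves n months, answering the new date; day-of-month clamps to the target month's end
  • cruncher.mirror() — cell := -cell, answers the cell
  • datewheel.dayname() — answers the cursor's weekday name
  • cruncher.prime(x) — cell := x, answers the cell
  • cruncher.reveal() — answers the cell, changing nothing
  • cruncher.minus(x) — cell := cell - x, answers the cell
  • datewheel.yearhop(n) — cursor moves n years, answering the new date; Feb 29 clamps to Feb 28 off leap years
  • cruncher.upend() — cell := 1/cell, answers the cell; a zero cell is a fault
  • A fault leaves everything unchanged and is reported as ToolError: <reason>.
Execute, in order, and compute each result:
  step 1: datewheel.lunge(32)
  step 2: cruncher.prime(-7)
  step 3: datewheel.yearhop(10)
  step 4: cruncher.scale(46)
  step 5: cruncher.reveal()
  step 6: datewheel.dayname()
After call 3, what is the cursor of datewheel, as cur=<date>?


Calling datewheel.lunge passing n=32, → 2104-11-01.
Calling cruncher.prime passing x=-7, and get -7.
Using datewheel.yearhop passing n=10, giving 2114-11-01.
Invoking cruncher.scale passing x=46, — result: -322.
Calling cruncher.reveal(), and see -322.
Then datewheel.dayname, giving Thursday.

Answer: cur=2114-11-01


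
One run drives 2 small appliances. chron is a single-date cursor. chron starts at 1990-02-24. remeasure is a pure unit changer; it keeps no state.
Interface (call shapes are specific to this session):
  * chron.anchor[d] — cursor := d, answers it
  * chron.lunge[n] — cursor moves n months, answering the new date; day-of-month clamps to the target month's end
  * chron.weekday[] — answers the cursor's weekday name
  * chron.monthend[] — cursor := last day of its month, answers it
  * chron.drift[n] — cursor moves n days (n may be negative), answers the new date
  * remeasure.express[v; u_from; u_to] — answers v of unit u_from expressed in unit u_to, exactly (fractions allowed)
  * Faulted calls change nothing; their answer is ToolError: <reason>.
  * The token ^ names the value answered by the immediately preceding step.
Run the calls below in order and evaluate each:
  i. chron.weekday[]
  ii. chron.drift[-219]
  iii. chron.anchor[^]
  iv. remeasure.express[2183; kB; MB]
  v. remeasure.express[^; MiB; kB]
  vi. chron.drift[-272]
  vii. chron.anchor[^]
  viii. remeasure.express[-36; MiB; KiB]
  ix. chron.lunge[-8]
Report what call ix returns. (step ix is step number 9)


% 1. weekday() == Saturday
% 2. drift(n→-219) == 1989-07-20
% 3. anchor(d→^) == 1989-07-20
% 4. express(v→2183, u_from→kB, u_to→MB) == 2183/1000
% 5. express(v→^, u_from→MiB, u_to→kB) == 35766272/15625
% 6. drift(n→-272) == 1988-10-21
% 7. anchor(d→^) == 1988-10-21
% 8. express(v→-36, u_from→MiB, u_to→KiB) == -36864
% 9. lunge(n→-8) == 1988-02-21

Answer: 1988-02-21


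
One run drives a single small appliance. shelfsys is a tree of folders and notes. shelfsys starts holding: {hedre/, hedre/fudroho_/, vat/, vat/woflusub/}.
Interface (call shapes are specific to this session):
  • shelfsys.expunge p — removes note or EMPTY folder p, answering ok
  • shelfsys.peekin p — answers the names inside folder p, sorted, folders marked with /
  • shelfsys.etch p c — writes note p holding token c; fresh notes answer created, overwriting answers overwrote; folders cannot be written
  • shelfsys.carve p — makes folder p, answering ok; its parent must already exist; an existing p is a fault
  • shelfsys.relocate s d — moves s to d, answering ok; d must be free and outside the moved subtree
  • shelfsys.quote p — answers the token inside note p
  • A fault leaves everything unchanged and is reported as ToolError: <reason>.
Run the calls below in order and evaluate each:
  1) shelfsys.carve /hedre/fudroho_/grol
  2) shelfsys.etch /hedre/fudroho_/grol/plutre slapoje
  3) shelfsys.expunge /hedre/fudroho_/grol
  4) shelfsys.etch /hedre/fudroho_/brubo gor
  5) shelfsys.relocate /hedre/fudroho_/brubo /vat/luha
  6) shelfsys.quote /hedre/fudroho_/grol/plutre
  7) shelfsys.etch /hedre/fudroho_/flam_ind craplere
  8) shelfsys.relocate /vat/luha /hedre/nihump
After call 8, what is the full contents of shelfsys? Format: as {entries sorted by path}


==> shelfsys.carve(p: /hedre/fudroho_/grol)
<== ok
==> shelfsys.etch(p: /hedre/fudroho_/grol/plutre, c: slapoje)
<== created
==> shelfsys.expunge(p: /hedre/fudroho_/grol)
<== ToolError: not empty
==> shelfsys.etch(p: /hedre/fudroho_/brubo, c: gor)
<== created
==> shelfsys.relocate(s: /hedre/fudroho_/brubo, d: /vat/luha)
<== ok
==> shelfsys.quote(p: /hedre/fudroho_/grol/plutre)
<== slapoje
==> shelfsys.etch(p: /hedre/fudroho_/flam_ind, c: craplere)
<== created
==> shelfsys.relocate(s: /vat/luha, d: /hedre/nihump)
<== ok

Answer: {hedre/, hedre/fudroho_/, hedre/fudroho_/flam_ind=craplere, hedre/fudroho_/grol/, hedre/fudroho_/grol/plutre=slapoje, hedre/nihump=gor, vat/, vat/woflusub/}


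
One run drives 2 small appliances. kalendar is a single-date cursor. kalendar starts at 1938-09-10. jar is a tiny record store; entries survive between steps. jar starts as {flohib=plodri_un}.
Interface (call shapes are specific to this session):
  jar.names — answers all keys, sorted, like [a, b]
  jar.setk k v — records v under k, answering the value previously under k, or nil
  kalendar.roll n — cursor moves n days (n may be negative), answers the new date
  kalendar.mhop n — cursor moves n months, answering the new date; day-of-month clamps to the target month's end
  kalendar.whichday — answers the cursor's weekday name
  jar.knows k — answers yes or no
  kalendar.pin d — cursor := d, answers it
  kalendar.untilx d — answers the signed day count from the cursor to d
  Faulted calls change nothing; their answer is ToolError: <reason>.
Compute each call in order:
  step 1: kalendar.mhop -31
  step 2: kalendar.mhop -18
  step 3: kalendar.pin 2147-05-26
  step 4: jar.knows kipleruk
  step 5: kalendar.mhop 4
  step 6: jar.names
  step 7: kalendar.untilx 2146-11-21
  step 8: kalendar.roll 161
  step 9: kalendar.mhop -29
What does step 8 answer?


Answer: 2148-03-05

Derivation:
Act: kalendar.mhop[-31]
Obs: 1936-02-10
Act: kalendar.mhop[-18]
Obs: 1934-08-10
Act: kalendar.pin[2147-05-26]
Obs: 2147-05-26
Act: jar.knows[kipleruk]
Obs: no
Act: kalendar.mhop[4]
Obs: 2147-09-26
Act: jar.names[]
Obs: [flohib]
Act: kalendar.untilx[2146-11-21]
Obs: -309
Act: kalendar.roll[161]
Obs: 2148-03-05
Act: kalendar.mhop[-29]
Obs: 2145-10-05


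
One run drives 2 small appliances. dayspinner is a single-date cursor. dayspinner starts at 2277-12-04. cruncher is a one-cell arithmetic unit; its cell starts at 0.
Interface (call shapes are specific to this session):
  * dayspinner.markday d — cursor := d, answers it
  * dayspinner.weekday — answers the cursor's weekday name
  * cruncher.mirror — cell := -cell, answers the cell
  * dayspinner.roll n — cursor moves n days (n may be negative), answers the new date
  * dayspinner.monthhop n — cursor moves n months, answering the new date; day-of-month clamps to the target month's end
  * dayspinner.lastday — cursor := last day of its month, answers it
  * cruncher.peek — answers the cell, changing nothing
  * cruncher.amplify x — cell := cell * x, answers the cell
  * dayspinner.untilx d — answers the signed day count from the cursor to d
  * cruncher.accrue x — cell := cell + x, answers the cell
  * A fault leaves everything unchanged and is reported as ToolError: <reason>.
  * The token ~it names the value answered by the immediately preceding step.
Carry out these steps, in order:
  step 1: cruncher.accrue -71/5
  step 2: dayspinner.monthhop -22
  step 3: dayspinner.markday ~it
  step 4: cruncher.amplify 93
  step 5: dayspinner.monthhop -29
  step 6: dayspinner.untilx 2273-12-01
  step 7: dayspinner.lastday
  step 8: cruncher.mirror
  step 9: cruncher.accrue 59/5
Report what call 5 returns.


[in] accrue -71/5
  -71/5
[in] monthhop -22
  2276-02-04
[in] markday ~it
  2276-02-04
[in] amplify 93
  -6603/5
[in] monthhop -29
  2273-09-04
[in] untilx 2273-12-01
  88
[in] lastday
  2273-09-30
[in] mirror
  6603/5
[in] accrue 59/5
  6662/5

Answer: 2273-09-04


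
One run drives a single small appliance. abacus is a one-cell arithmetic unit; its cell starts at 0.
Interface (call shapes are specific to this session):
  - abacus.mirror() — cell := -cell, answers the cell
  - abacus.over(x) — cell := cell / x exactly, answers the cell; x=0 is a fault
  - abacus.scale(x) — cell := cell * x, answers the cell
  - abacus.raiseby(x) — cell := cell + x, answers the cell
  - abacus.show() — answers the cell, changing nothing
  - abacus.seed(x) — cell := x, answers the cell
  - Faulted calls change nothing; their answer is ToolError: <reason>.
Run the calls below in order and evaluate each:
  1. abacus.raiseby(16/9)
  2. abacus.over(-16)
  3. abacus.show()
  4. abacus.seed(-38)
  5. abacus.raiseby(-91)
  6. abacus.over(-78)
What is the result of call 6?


% raiseby(x=16/9) => 16/9
% over(x=-16) => -1/9
% show() => -1/9
% seed(x=-38) => -38
% raiseby(x=-91) => -129
% over(x=-78) => 43/26

Answer: 43/26
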